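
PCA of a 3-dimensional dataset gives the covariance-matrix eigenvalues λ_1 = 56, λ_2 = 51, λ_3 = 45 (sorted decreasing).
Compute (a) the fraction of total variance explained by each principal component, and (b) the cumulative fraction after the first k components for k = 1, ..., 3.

Step 1 — total variance = trace(Sigma) = Σ λ_i = 56 + 51 + 45 = 152.

Step 2 — fraction explained by component i = λ_i / Σ λ:
  PC1: 56/152 = 0.3684
  PC2: 51/152 = 0.3355
  PC3: 45/152 = 0.2961

Step 3 — cumulative fraction after k components = (λ_1 + ... + λ_k) / Σ λ:
  k = 1: 56/152 = 0.3684
  k = 2: (56 + 51)/152 = 107/152 = 0.7039
  k = 3: (56 + 51 + 45)/152 = 152/152 = 1

Summary (fraction, with percent):

explained: PC1 0.3684 (36.84%), PC2 0.3355 (33.55%), PC3 0.2961 (29.61%);  cumulative: 0.3684, 0.7039, 1


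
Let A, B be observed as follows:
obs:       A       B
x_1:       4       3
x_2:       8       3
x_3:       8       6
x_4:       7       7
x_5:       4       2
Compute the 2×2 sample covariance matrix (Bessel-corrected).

Step 1 — column means:
  mean(A) = (4 + 8 + 8 + 7 + 4) / 5 = 31/5 = 6.2
  mean(B) = (3 + 3 + 6 + 7 + 2) / 5 = 21/5 = 4.2

Step 2 — sample covariance S[i,j] = (1/(n-1)) · Σ_k (x_{k,i} - mean_i) · (x_{k,j} - mean_j), with n-1 = 4.
  S[A,A] = ((-2.2)·(-2.2) + (1.8)·(1.8) + (1.8)·(1.8) + (0.8)·(0.8) + (-2.2)·(-2.2)) / 4 = 16.8/4 = 4.2
  S[A,B] = ((-2.2)·(-1.2) + (1.8)·(-1.2) + (1.8)·(1.8) + (0.8)·(2.8) + (-2.2)·(-2.2)) / 4 = 10.8/4 = 2.7
  S[B,B] = ((-1.2)·(-1.2) + (-1.2)·(-1.2) + (1.8)·(1.8) + (2.8)·(2.8) + (-2.2)·(-2.2)) / 4 = 18.8/4 = 4.7

S is symmetric (S[j,i] = S[i,j]). Assembling:

S = [[4.2, 2.7],
 [2.7, 4.7]]


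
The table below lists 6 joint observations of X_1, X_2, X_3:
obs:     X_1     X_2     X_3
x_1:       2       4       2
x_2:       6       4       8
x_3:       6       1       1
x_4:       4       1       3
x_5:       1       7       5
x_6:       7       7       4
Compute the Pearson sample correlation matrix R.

Step 1 — column means:
  mean(X_1) = (2 + 6 + 6 + 4 + 1 + 7) / 6 = 26/6 = 4.3333
  mean(X_2) = (4 + 4 + 1 + 1 + 7 + 7) / 6 = 24/6 = 4
  mean(X_3) = (2 + 8 + 1 + 3 + 5 + 4) / 6 = 23/6 = 3.8333

Step 2 — sample variances and covariances s[i,j] = (1/(n-1)) · Σ_k (x_{k,i} - mean_i) · (x_{k,j} - mean_j), with n-1 = 5:
  s[X_1,X_1] = ((-2.3333)·(-2.3333) + (1.6667)·(1.6667) + (1.6667)·(1.6667) + (-0.3333)·(-0.3333) + (-3.3333)·(-3.3333) + (2.6667)·(2.6667)) / 5 = 29.3333/5 = 5.8667
  s[X_1,X_2] = ((-2.3333)·(0) + (1.6667)·(0) + (1.6667)·(-3) + (-0.3333)·(-3) + (-3.3333)·(3) + (2.6667)·(3)) / 5 = -6/5 = -1.2
  s[X_1,X_3] = ((-2.3333)·(-1.8333) + (1.6667)·(4.1667) + (1.6667)·(-2.8333) + (-0.3333)·(-0.8333) + (-3.3333)·(1.1667) + (2.6667)·(0.1667)) / 5 = 3.3333/5 = 0.6667
  s[X_2,X_2] = ((0)·(0) + (0)·(0) + (-3)·(-3) + (-3)·(-3) + (3)·(3) + (3)·(3)) / 5 = 36/5 = 7.2
  s[X_2,X_3] = ((0)·(-1.8333) + (0)·(4.1667) + (-3)·(-2.8333) + (-3)·(-0.8333) + (3)·(1.1667) + (3)·(0.1667)) / 5 = 15/5 = 3
  s[X_3,X_3] = ((-1.8333)·(-1.8333) + (4.1667)·(4.1667) + (-2.8333)·(-2.8333) + (-0.8333)·(-0.8333) + (1.1667)·(1.1667) + (0.1667)·(0.1667)) / 5 = 30.8333/5 = 6.1667
  Sample standard deviations s_i = √(s[i,i]):
  s(X_1) = √(5.8667) = 2.4221
  s(X_2) = √(7.2) = 2.6833
  s(X_3) = √(6.1667) = 2.4833

Step 3 — r_{ij} = s_{ij} / (s_i · s_j):
  r[X_1,X_1] = 1 (diagonal).
  r[X_1,X_2] = -1.2 / (2.4221 · 2.6833) = -1.2 / 6.4992 = -0.1846
  r[X_1,X_3] = 0.6667 / (2.4221 · 2.4833) = 0.6667 / 6.0148 = 0.1108
  r[X_2,X_2] = 1 (diagonal).
  r[X_2,X_3] = 3 / (2.6833 · 2.4833) = 3 / 6.6633 = 0.4502
  r[X_3,X_3] = 1 (diagonal).

R is symmetric with unit diagonal. Assembling:

R = [[1, -0.1846, 0.1108],
 [-0.1846, 1, 0.4502],
 [0.1108, 0.4502, 1]]


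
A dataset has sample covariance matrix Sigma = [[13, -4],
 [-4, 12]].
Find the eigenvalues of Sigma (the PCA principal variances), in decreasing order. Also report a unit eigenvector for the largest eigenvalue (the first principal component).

Step 1 — characteristic polynomial of 2×2 Sigma:
  det(Sigma - λI) = λ² - trace · λ + det = 0.
  trace = 13 + 12 = 25, det = 13·12 - (-4)² = 140.
Step 2 — discriminant:
  Δ = trace² - 4·det = 625 - 560 = 65.
Step 3 — eigenvalues:
  λ = (trace ± √Δ)/2 = (25 ± 8.0623)/2,
  λ_1 = 16.5311,  λ_2 = 8.4689.

Step 4 — unit eigenvector for λ_1: solve (Sigma - λ_1 I)v = 0. First row:
  (13 - 16.5311)·v_x + (-4)·v_y = 0, i.e. (-3.5311)·v_x + (-4)·v_y = 0,
  so v ∝ (b, λ_1 - a) = (-4, 3.5311); multiply by -1 so the first entry is positive: u = (4, -3.5311).
  ||u|| = √((4)² + (-3.5311)²) = √(28.4689) ≈ 5.3356,
  v_1 = u/||u|| ≈ (0.7497, -0.6618) (||v_1|| = 1).

λ_1 = 16.5311,  λ_2 = 8.4689;  v_1 ≈ (0.7497, -0.6618)


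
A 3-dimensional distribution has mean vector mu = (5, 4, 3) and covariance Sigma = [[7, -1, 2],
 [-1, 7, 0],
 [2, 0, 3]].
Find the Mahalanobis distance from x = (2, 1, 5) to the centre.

Step 1 — centre the observation: (x - mu) = (-3, -3, 2).

Step 2 — invert Sigma (cofactor / det for 3×3, or solve directly):
  Sigma^{-1} = [[0.181, 0.0259, -0.1207],
 [0.0259, 0.1466, -0.0172],
 [-0.1207, -0.0172, 0.4138]].

Step 3 — form the quadratic (x - mu)^T · Sigma^{-1} · (x - mu):
  Sigma^{-1} · (x - mu) = (-0.8621, -0.5517, 1.2414).
  (x - mu)^T · [Sigma^{-1} · (x - mu)] = (-3)·(-0.8621) + (-3)·(-0.5517) + (2)·(1.2414) = 6.7241.

Step 4 — take square root: d = √(6.7241) ≈ 2.5931.

d(x, mu) = √(6.7241) ≈ 2.5931


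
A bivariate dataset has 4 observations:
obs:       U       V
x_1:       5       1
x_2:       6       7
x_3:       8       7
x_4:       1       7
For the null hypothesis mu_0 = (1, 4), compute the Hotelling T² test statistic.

Step 1 — sample mean vector:
  mean(U) = (5 + 6 + 8 + 1) / 4 = 20/4 = 5
  mean(V) = (1 + 7 + 7 + 7) / 4 = 22/4 = 5.5
  x̄ = (5, 5.5),  deviation x̄ - mu_0 = (5, 5.5) - (1, 4) = (4, 1.5).

Step 2 — sample covariance matrix, S[i,j] = (1/(n-1)) · Σ_k (x_{k,i} - mean_i) · (x_{k,j} - mean_j), divisor n-1 = 3:
  S[U,U] = ((0)·(0) + (1)·(1) + (3)·(3) + (-4)·(-4)) / 3 = 26/3 = 8.6667
  S[U,V] = ((0)·(-4.5) + (1)·(1.5) + (3)·(1.5) + (-4)·(1.5)) / 3 = 0/3 = 0
  S[V,V] = ((-4.5)·(-4.5) + (1.5)·(1.5) + (1.5)·(1.5) + (1.5)·(1.5)) / 3 = 27/3 = 9
  S = [[8.6667, 0],
 [0, 9]].

Step 3 — invert S. det(S) = 8.6667·9 - (0)² = 78.
  S^{-1} = (1/det) · [[d, -b], [-b, a]] = [[0.1154, 0],
 [0, 0.1111]].

Step 4 — quadratic form (x̄ - mu_0)^T · S^{-1} · (x̄ - mu_0):
  S^{-1} · (x̄ - mu_0) = (0.4615, 0.1667),
  (x̄ - mu_0)^T · [...] = (4)·(0.4615) + (1.5)·(0.1667) = 2.0962.

Step 5 — scale by n: T² = 4 · 2.0962 = 8.3846.

T² ≈ 8.3846


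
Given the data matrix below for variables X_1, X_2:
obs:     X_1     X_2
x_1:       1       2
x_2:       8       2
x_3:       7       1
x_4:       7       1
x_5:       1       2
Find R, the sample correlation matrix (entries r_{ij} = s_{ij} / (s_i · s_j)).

Step 1 — column means:
  mean(X_1) = (1 + 8 + 7 + 7 + 1) / 5 = 24/5 = 4.8
  mean(X_2) = (2 + 2 + 1 + 1 + 2) / 5 = 8/5 = 1.6

Step 2 — sample variances and covariances s[i,j] = (1/(n-1)) · Σ_k (x_{k,i} - mean_i) · (x_{k,j} - mean_j), with n-1 = 4:
  s[X_1,X_1] = ((-3.8)·(-3.8) + (3.2)·(3.2) + (2.2)·(2.2) + (2.2)·(2.2) + (-3.8)·(-3.8)) / 4 = 48.8/4 = 12.2
  s[X_1,X_2] = ((-3.8)·(0.4) + (3.2)·(0.4) + (2.2)·(-0.6) + (2.2)·(-0.6) + (-3.8)·(0.4)) / 4 = -4.4/4 = -1.1
  s[X_2,X_2] = ((0.4)·(0.4) + (0.4)·(0.4) + (-0.6)·(-0.6) + (-0.6)·(-0.6) + (0.4)·(0.4)) / 4 = 1.2/4 = 0.3
  Sample standard deviations s_i = √(s[i,i]):
  s(X_1) = √(12.2) = 3.4928
  s(X_2) = √(0.3) = 0.5477

Step 3 — r_{ij} = s_{ij} / (s_i · s_j):
  r[X_1,X_1] = 1 (diagonal).
  r[X_1,X_2] = -1.1 / (3.4928 · 0.5477) = -1.1 / 1.9131 = -0.575
  r[X_2,X_2] = 1 (diagonal).

R is symmetric with unit diagonal. Assembling:

R = [[1, -0.575],
 [-0.575, 1]]


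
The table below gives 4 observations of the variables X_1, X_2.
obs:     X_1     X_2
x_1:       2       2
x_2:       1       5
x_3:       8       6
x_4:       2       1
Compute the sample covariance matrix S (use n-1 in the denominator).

Step 1 — column means:
  mean(X_1) = (2 + 1 + 8 + 2) / 4 = 13/4 = 3.25
  mean(X_2) = (2 + 5 + 6 + 1) / 4 = 14/4 = 3.5

Step 2 — sample covariance S[i,j] = (1/(n-1)) · Σ_k (x_{k,i} - mean_i) · (x_{k,j} - mean_j), with n-1 = 3.
  S[X_1,X_1] = ((-1.25)·(-1.25) + (-2.25)·(-2.25) + (4.75)·(4.75) + (-1.25)·(-1.25)) / 3 = 30.75/3 = 10.25
  S[X_1,X_2] = ((-1.25)·(-1.5) + (-2.25)·(1.5) + (4.75)·(2.5) + (-1.25)·(-2.5)) / 3 = 13.5/3 = 4.5
  S[X_2,X_2] = ((-1.5)·(-1.5) + (1.5)·(1.5) + (2.5)·(2.5) + (-2.5)·(-2.5)) / 3 = 17/3 = 5.6667

S is symmetric (S[j,i] = S[i,j]). Assembling:

S = [[10.25, 4.5],
 [4.5, 5.6667]]


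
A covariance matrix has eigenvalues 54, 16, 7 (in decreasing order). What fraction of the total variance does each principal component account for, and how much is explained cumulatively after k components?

Step 1 — total variance = trace(Sigma) = Σ λ_i = 54 + 16 + 7 = 77.

Step 2 — fraction explained by component i = λ_i / Σ λ:
  PC1: 54/77 = 0.7013
  PC2: 16/77 = 0.2078
  PC3: 7/77 = 0.0909

Step 3 — cumulative fraction after k components = (λ_1 + ... + λ_k) / Σ λ:
  k = 1: 54/77 = 0.7013
  k = 2: (54 + 16)/77 = 70/77 = 0.9091
  k = 3: (54 + 16 + 7)/77 = 77/77 = 1

Summary (fraction, with percent):

explained: PC1 0.7013 (70.13%), PC2 0.2078 (20.78%), PC3 0.0909 (9.09%);  cumulative: 0.7013, 0.9091, 1


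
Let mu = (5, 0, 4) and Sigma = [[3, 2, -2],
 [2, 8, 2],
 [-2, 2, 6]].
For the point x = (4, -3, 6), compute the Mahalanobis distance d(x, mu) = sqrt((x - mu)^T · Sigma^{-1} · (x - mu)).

Step 1 — centre the observation: (x - mu) = (-1, -3, 2).

Step 2 — invert Sigma (cofactor / det for 3×3, or solve directly):
  Sigma^{-1} = [[0.7333, -0.2667, 0.3333],
 [-0.2667, 0.2333, -0.1667],
 [0.3333, -0.1667, 0.3333]].

Step 3 — form the quadratic (x - mu)^T · Sigma^{-1} · (x - mu):
  Sigma^{-1} · (x - mu) = (0.7333, -0.7667, 0.8333).
  (x - mu)^T · [Sigma^{-1} · (x - mu)] = (-1)·(0.7333) + (-3)·(-0.7667) + (2)·(0.8333) = 3.2333.

Step 4 — take square root: d = √(3.2333) ≈ 1.7981.

d(x, mu) = √(3.2333) ≈ 1.7981


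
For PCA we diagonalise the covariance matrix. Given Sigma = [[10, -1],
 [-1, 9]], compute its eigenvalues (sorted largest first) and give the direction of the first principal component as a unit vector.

Step 1 — characteristic polynomial of 2×2 Sigma:
  det(Sigma - λI) = λ² - trace · λ + det = 0.
  trace = 10 + 9 = 19, det = 10·9 - (-1)² = 89.
Step 2 — discriminant:
  Δ = trace² - 4·det = 361 - 356 = 5.
Step 3 — eigenvalues:
  λ = (trace ± √Δ)/2 = (19 ± 2.2361)/2,
  λ_1 = 10.618,  λ_2 = 8.382.

Step 4 — unit eigenvector for λ_1: solve (Sigma - λ_1 I)v = 0. First row:
  (10 - 10.618)·v_x + (-1)·v_y = 0, i.e. (-0.618)·v_x + (-1)·v_y = 0,
  so v ∝ (b, λ_1 - a) = (-1, 0.618); multiply by -1 so the first entry is positive: u = (1, -0.618).
  ||u|| = √((1)² + (-0.618)²) = √(1.382) ≈ 1.1756,
  v_1 = u/||u|| ≈ (0.8507, -0.5257) (||v_1|| = 1).

λ_1 = 10.618,  λ_2 = 8.382;  v_1 ≈ (0.8507, -0.5257)


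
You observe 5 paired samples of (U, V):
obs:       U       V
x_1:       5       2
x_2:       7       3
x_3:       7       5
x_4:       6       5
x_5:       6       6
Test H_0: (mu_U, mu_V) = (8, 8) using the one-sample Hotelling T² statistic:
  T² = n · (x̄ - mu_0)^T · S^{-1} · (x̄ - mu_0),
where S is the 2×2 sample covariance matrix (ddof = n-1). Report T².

Step 1 — sample mean vector:
  mean(U) = (5 + 7 + 7 + 6 + 6) / 5 = 31/5 = 6.2
  mean(V) = (2 + 3 + 5 + 5 + 6) / 5 = 21/5 = 4.2
  x̄ = (6.2, 4.2),  deviation x̄ - mu_0 = (6.2, 4.2) - (8, 8) = (-1.8, -3.8).

Step 2 — sample covariance matrix, S[i,j] = (1/(n-1)) · Σ_k (x_{k,i} - mean_i) · (x_{k,j} - mean_j), divisor n-1 = 4:
  S[U,U] = ((-1.2)·(-1.2) + (0.8)·(0.8) + (0.8)·(0.8) + (-0.2)·(-0.2) + (-0.2)·(-0.2)) / 4 = 2.8/4 = 0.7
  S[U,V] = ((-1.2)·(-2.2) + (0.8)·(-1.2) + (0.8)·(0.8) + (-0.2)·(0.8) + (-0.2)·(1.8)) / 4 = 1.8/4 = 0.45
  S[V,V] = ((-2.2)·(-2.2) + (-1.2)·(-1.2) + (0.8)·(0.8) + (0.8)·(0.8) + (1.8)·(1.8)) / 4 = 10.8/4 = 2.7
  S = [[0.7, 0.45],
 [0.45, 2.7]].

Step 3 — invert S. det(S) = 0.7·2.7 - (0.45)² = 1.6875.
  S^{-1} = (1/det) · [[d, -b], [-b, a]] = [[1.6, -0.2667],
 [-0.2667, 0.4148]].

Step 4 — quadratic form (x̄ - mu_0)^T · S^{-1} · (x̄ - mu_0):
  S^{-1} · (x̄ - mu_0) = (-1.8667, -1.0963),
  (x̄ - mu_0)^T · [...] = (-1.8)·(-1.8667) + (-3.8)·(-1.0963) = 7.5259.

Step 5 — scale by n: T² = 5 · 7.5259 = 37.6296.

T² ≈ 37.6296


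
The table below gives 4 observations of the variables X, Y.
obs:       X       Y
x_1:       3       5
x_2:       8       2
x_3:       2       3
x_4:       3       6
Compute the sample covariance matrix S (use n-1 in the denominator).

Step 1 — column means:
  mean(X) = (3 + 8 + 2 + 3) / 4 = 16/4 = 4
  mean(Y) = (5 + 2 + 3 + 6) / 4 = 16/4 = 4

Step 2 — sample covariance S[i,j] = (1/(n-1)) · Σ_k (x_{k,i} - mean_i) · (x_{k,j} - mean_j), with n-1 = 3.
  S[X,X] = ((-1)·(-1) + (4)·(4) + (-2)·(-2) + (-1)·(-1)) / 3 = 22/3 = 7.3333
  S[X,Y] = ((-1)·(1) + (4)·(-2) + (-2)·(-1) + (-1)·(2)) / 3 = -9/3 = -3
  S[Y,Y] = ((1)·(1) + (-2)·(-2) + (-1)·(-1) + (2)·(2)) / 3 = 10/3 = 3.3333

S is symmetric (S[j,i] = S[i,j]). Assembling:

S = [[7.3333, -3],
 [-3, 3.3333]]


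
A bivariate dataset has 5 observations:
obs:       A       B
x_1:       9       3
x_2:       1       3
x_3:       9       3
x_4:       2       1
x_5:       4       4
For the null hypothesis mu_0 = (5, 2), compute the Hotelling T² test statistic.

Step 1 — sample mean vector:
  mean(A) = (9 + 1 + 9 + 2 + 4) / 5 = 25/5 = 5
  mean(B) = (3 + 3 + 3 + 1 + 4) / 5 = 14/5 = 2.8
  x̄ = (5, 2.8),  deviation x̄ - mu_0 = (5, 2.8) - (5, 2) = (0, 0.8).

Step 2 — sample covariance matrix, S[i,j] = (1/(n-1)) · Σ_k (x_{k,i} - mean_i) · (x_{k,j} - mean_j), divisor n-1 = 4:
  S[A,A] = ((4)·(4) + (-4)·(-4) + (4)·(4) + (-3)·(-3) + (-1)·(-1)) / 4 = 58/4 = 14.5
  S[A,B] = ((4)·(0.2) + (-4)·(0.2) + (4)·(0.2) + (-3)·(-1.8) + (-1)·(1.2)) / 4 = 5/4 = 1.25
  S[B,B] = ((0.2)·(0.2) + (0.2)·(0.2) + (0.2)·(0.2) + (-1.8)·(-1.8) + (1.2)·(1.2)) / 4 = 4.8/4 = 1.2
  S = [[14.5, 1.25],
 [1.25, 1.2]].

Step 3 — invert S. det(S) = 14.5·1.2 - (1.25)² = 15.8375.
  S^{-1} = (1/det) · [[d, -b], [-b, a]] = [[0.0758, -0.0789],
 [-0.0789, 0.9155]].

Step 4 — quadratic form (x̄ - mu_0)^T · S^{-1} · (x̄ - mu_0):
  S^{-1} · (x̄ - mu_0) = (-0.0631, 0.7324),
  (x̄ - mu_0)^T · [...] = (0)·(-0.0631) + (0.8)·(0.7324) = 0.586.

Step 5 — scale by n: T² = 5 · 0.586 = 2.9298.

T² ≈ 2.9298


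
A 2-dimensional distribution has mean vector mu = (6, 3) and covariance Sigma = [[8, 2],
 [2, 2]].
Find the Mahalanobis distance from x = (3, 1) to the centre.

Step 1 — centre the observation: (x - mu) = (-3, -2).

Step 2 — invert Sigma. det(Sigma) = 8·2 - (2)² = 12.
  Sigma^{-1} = (1/det) · [[d, -b], [-b, a]] = [[0.1667, -0.1667],
 [-0.1667, 0.6667]].

Step 3 — form the quadratic (x - mu)^T · Sigma^{-1} · (x - mu):
  Sigma^{-1} · (x - mu) = (-0.1667, -0.8333).
  (x - mu)^T · [Sigma^{-1} · (x - mu)] = (-3)·(-0.1667) + (-2)·(-0.8333) = 2.1667.

Step 4 — take square root: d = √(2.1667) ≈ 1.472.

d(x, mu) = √(2.1667) ≈ 1.472


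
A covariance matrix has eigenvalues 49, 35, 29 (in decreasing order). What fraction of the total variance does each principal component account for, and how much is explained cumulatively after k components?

Step 1 — total variance = trace(Sigma) = Σ λ_i = 49 + 35 + 29 = 113.

Step 2 — fraction explained by component i = λ_i / Σ λ:
  PC1: 49/113 = 0.4336
  PC2: 35/113 = 0.3097
  PC3: 29/113 = 0.2566

Step 3 — cumulative fraction after k components = (λ_1 + ... + λ_k) / Σ λ:
  k = 1: 49/113 = 0.4336
  k = 2: (49 + 35)/113 = 84/113 = 0.7434
  k = 3: (49 + 35 + 29)/113 = 113/113 = 1

Summary (fraction, with percent):

explained: PC1 0.4336 (43.36%), PC2 0.3097 (30.97%), PC3 0.2566 (25.66%);  cumulative: 0.4336, 0.7434, 1


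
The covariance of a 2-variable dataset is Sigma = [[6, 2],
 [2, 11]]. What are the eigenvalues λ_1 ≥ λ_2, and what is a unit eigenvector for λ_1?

Step 1 — characteristic polynomial of 2×2 Sigma:
  det(Sigma - λI) = λ² - trace · λ + det = 0.
  trace = 6 + 11 = 17, det = 6·11 - (2)² = 62.
Step 2 — discriminant:
  Δ = trace² - 4·det = 289 - 248 = 41.
Step 3 — eigenvalues:
  λ = (trace ± √Δ)/2 = (17 ± 6.4031)/2,
  λ_1 = 11.7016,  λ_2 = 5.2984.

Step 4 — unit eigenvector for λ_1: solve (Sigma - λ_1 I)v = 0. First row:
  (6 - 11.7016)·v_x + (2)·v_y = 0, i.e. (-5.7016)·v_x + (2)·v_y = 0,
  so v ∝ (b, λ_1 - a) = (2, 5.7016) = u.
  ||u|| = √((2)² + (5.7016)²) = √(36.5078) ≈ 6.0422,
  v_1 = u/||u|| ≈ (0.331, 0.9436) (||v_1|| = 1).

λ_1 = 11.7016,  λ_2 = 5.2984;  v_1 ≈ (0.331, 0.9436)


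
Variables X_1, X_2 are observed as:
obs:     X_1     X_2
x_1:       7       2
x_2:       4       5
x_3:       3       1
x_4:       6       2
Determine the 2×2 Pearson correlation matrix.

Step 1 — column means:
  mean(X_1) = (7 + 4 + 3 + 6) / 4 = 20/4 = 5
  mean(X_2) = (2 + 5 + 1 + 2) / 4 = 10/4 = 2.5

Step 2 — sample variances and covariances s[i,j] = (1/(n-1)) · Σ_k (x_{k,i} - mean_i) · (x_{k,j} - mean_j), with n-1 = 3:
  s[X_1,X_1] = ((2)·(2) + (-1)·(-1) + (-2)·(-2) + (1)·(1)) / 3 = 10/3 = 3.3333
  s[X_1,X_2] = ((2)·(-0.5) + (-1)·(2.5) + (-2)·(-1.5) + (1)·(-0.5)) / 3 = -1/3 = -0.3333
  s[X_2,X_2] = ((-0.5)·(-0.5) + (2.5)·(2.5) + (-1.5)·(-1.5) + (-0.5)·(-0.5)) / 3 = 9/3 = 3
  Sample standard deviations s_i = √(s[i,i]):
  s(X_1) = √(3.3333) = 1.8257
  s(X_2) = √(3) = 1.7321

Step 3 — r_{ij} = s_{ij} / (s_i · s_j):
  r[X_1,X_1] = 1 (diagonal).
  r[X_1,X_2] = -0.3333 / (1.8257 · 1.7321) = -0.3333 / 3.1623 = -0.1054
  r[X_2,X_2] = 1 (diagonal).

R is symmetric with unit diagonal. Assembling:

R = [[1, -0.1054],
 [-0.1054, 1]]


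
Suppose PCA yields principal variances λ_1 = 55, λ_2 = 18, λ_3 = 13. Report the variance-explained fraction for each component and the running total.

Step 1 — total variance = trace(Sigma) = Σ λ_i = 55 + 18 + 13 = 86.

Step 2 — fraction explained by component i = λ_i / Σ λ:
  PC1: 55/86 = 0.6395
  PC2: 18/86 = 0.2093
  PC3: 13/86 = 0.1512

Step 3 — cumulative fraction after k components = (λ_1 + ... + λ_k) / Σ λ:
  k = 1: 55/86 = 0.6395
  k = 2: (55 + 18)/86 = 73/86 = 0.8488
  k = 3: (55 + 18 + 13)/86 = 86/86 = 1

Summary (fraction, with percent):

explained: PC1 0.6395 (63.95%), PC2 0.2093 (20.93%), PC3 0.1512 (15.12%);  cumulative: 0.6395, 0.8488, 1


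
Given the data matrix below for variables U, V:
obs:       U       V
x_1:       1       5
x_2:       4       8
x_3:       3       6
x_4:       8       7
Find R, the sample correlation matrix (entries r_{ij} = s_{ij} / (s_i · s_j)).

Step 1 — column means:
  mean(U) = (1 + 4 + 3 + 8) / 4 = 16/4 = 4
  mean(V) = (5 + 8 + 6 + 7) / 4 = 26/4 = 6.5

Step 2 — sample variances and covariances s[i,j] = (1/(n-1)) · Σ_k (x_{k,i} - mean_i) · (x_{k,j} - mean_j), with n-1 = 3:
  s[U,U] = ((-3)·(-3) + (0)·(0) + (-1)·(-1) + (4)·(4)) / 3 = 26/3 = 8.6667
  s[U,V] = ((-3)·(-1.5) + (0)·(1.5) + (-1)·(-0.5) + (4)·(0.5)) / 3 = 7/3 = 2.3333
  s[V,V] = ((-1.5)·(-1.5) + (1.5)·(1.5) + (-0.5)·(-0.5) + (0.5)·(0.5)) / 3 = 5/3 = 1.6667
  Sample standard deviations s_i = √(s[i,i]):
  s(U) = √(8.6667) = 2.9439
  s(V) = √(1.6667) = 1.291

Step 3 — r_{ij} = s_{ij} / (s_i · s_j):
  r[U,U] = 1 (diagonal).
  r[U,V] = 2.3333 / (2.9439 · 1.291) = 2.3333 / 3.8006 = 0.6139
  r[V,V] = 1 (diagonal).

R is symmetric with unit diagonal. Assembling:

R = [[1, 0.6139],
 [0.6139, 1]]


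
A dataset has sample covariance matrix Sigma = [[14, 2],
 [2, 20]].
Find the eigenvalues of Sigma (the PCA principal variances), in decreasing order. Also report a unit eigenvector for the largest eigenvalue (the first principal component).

Step 1 — characteristic polynomial of 2×2 Sigma:
  det(Sigma - λI) = λ² - trace · λ + det = 0.
  trace = 14 + 20 = 34, det = 14·20 - (2)² = 276.
Step 2 — discriminant:
  Δ = trace² - 4·det = 1156 - 1104 = 52.
Step 3 — eigenvalues:
  λ = (trace ± √Δ)/2 = (34 ± 7.2111)/2,
  λ_1 = 20.6056,  λ_2 = 13.3944.

Step 4 — unit eigenvector for λ_1: solve (Sigma - λ_1 I)v = 0. First row:
  (14 - 20.6056)·v_x + (2)·v_y = 0, i.e. (-6.6056)·v_x + (2)·v_y = 0,
  so v ∝ (b, λ_1 - a) = (2, 6.6056) = u.
  ||u|| = √((2)² + (6.6056)²) = √(47.6333) ≈ 6.9017,
  v_1 = u/||u|| ≈ (0.2898, 0.9571) (||v_1|| = 1).

λ_1 = 20.6056,  λ_2 = 13.3944;  v_1 ≈ (0.2898, 0.9571)


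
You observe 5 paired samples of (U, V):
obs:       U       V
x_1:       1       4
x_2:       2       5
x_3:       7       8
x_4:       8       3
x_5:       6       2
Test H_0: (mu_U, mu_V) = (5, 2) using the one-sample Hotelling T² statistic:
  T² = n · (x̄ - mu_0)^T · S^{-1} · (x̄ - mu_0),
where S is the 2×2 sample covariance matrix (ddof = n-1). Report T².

Step 1 — sample mean vector:
  mean(U) = (1 + 2 + 7 + 8 + 6) / 5 = 24/5 = 4.8
  mean(V) = (4 + 5 + 8 + 3 + 2) / 5 = 22/5 = 4.4
  x̄ = (4.8, 4.4),  deviation x̄ - mu_0 = (4.8, 4.4) - (5, 2) = (-0.2, 2.4).

Step 2 — sample covariance matrix, S[i,j] = (1/(n-1)) · Σ_k (x_{k,i} - mean_i) · (x_{k,j} - mean_j), divisor n-1 = 4:
  S[U,U] = ((-3.8)·(-3.8) + (-2.8)·(-2.8) + (2.2)·(2.2) + (3.2)·(3.2) + (1.2)·(1.2)) / 4 = 38.8/4 = 9.7
  S[U,V] = ((-3.8)·(-0.4) + (-2.8)·(0.6) + (2.2)·(3.6) + (3.2)·(-1.4) + (1.2)·(-2.4)) / 4 = 0.4/4 = 0.1
  S[V,V] = ((-0.4)·(-0.4) + (0.6)·(0.6) + (3.6)·(3.6) + (-1.4)·(-1.4) + (-2.4)·(-2.4)) / 4 = 21.2/4 = 5.3
  S = [[9.7, 0.1],
 [0.1, 5.3]].

Step 3 — invert S. det(S) = 9.7·5.3 - (0.1)² = 51.4.
  S^{-1} = (1/det) · [[d, -b], [-b, a]] = [[0.1031, -0.0019],
 [-0.0019, 0.1887]].

Step 4 — quadratic form (x̄ - mu_0)^T · S^{-1} · (x̄ - mu_0):
  S^{-1} · (x̄ - mu_0) = (-0.0253, 0.4533),
  (x̄ - mu_0)^T · [...] = (-0.2)·(-0.0253) + (2.4)·(0.4533) = 1.093.

Step 5 — scale by n: T² = 5 · 1.093 = 5.465.

T² ≈ 5.465


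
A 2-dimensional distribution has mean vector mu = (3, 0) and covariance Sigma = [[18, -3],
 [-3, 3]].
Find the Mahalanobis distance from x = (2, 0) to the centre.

Step 1 — centre the observation: (x - mu) = (-1, 0).

Step 2 — invert Sigma. det(Sigma) = 18·3 - (-3)² = 45.
  Sigma^{-1} = (1/det) · [[d, -b], [-b, a]] = [[0.0667, 0.0667],
 [0.0667, 0.4]].

Step 3 — form the quadratic (x - mu)^T · Sigma^{-1} · (x - mu):
  Sigma^{-1} · (x - mu) = (-0.0667, -0.0667).
  (x - mu)^T · [Sigma^{-1} · (x - mu)] = (-1)·(-0.0667) + (0)·(-0.0667) = 0.0667.

Step 4 — take square root: d = √(0.0667) ≈ 0.2582.

d(x, mu) = √(0.0667) ≈ 0.2582


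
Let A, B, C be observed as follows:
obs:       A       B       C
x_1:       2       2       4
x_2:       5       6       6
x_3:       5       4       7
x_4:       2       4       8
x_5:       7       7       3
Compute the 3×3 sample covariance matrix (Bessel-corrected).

Step 1 — column means:
  mean(A) = (2 + 5 + 5 + 2 + 7) / 5 = 21/5 = 4.2
  mean(B) = (2 + 6 + 4 + 4 + 7) / 5 = 23/5 = 4.6
  mean(C) = (4 + 6 + 7 + 8 + 3) / 5 = 28/5 = 5.6

Step 2 — sample covariance S[i,j] = (1/(n-1)) · Σ_k (x_{k,i} - mean_i) · (x_{k,j} - mean_j), with n-1 = 4.
  S[A,A] = ((-2.2)·(-2.2) + (0.8)·(0.8) + (0.8)·(0.8) + (-2.2)·(-2.2) + (2.8)·(2.8)) / 4 = 18.8/4 = 4.7
  S[A,B] = ((-2.2)·(-2.6) + (0.8)·(1.4) + (0.8)·(-0.6) + (-2.2)·(-0.6) + (2.8)·(2.4)) / 4 = 14.4/4 = 3.6
  S[A,C] = ((-2.2)·(-1.6) + (0.8)·(0.4) + (0.8)·(1.4) + (-2.2)·(2.4) + (2.8)·(-2.6)) / 4 = -7.6/4 = -1.9
  S[B,B] = ((-2.6)·(-2.6) + (1.4)·(1.4) + (-0.6)·(-0.6) + (-0.6)·(-0.6) + (2.4)·(2.4)) / 4 = 15.2/4 = 3.8
  S[B,C] = ((-2.6)·(-1.6) + (1.4)·(0.4) + (-0.6)·(1.4) + (-0.6)·(2.4) + (2.4)·(-2.6)) / 4 = -3.8/4 = -0.95
  S[C,C] = ((-1.6)·(-1.6) + (0.4)·(0.4) + (1.4)·(1.4) + (2.4)·(2.4) + (-2.6)·(-2.6)) / 4 = 17.2/4 = 4.3

S is symmetric (S[j,i] = S[i,j]). Assembling:

S = [[4.7, 3.6, -1.9],
 [3.6, 3.8, -0.95],
 [-1.9, -0.95, 4.3]]


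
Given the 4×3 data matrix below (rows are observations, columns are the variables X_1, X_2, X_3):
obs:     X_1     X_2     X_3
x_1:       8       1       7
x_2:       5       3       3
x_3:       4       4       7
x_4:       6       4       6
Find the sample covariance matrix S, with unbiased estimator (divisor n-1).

Step 1 — column means:
  mean(X_1) = (8 + 5 + 4 + 6) / 4 = 23/4 = 5.75
  mean(X_2) = (1 + 3 + 4 + 4) / 4 = 12/4 = 3
  mean(X_3) = (7 + 3 + 7 + 6) / 4 = 23/4 = 5.75

Step 2 — sample covariance S[i,j] = (1/(n-1)) · Σ_k (x_{k,i} - mean_i) · (x_{k,j} - mean_j), with n-1 = 3.
  S[X_1,X_1] = ((2.25)·(2.25) + (-0.75)·(-0.75) + (-1.75)·(-1.75) + (0.25)·(0.25)) / 3 = 8.75/3 = 2.9167
  S[X_1,X_2] = ((2.25)·(-2) + (-0.75)·(0) + (-1.75)·(1) + (0.25)·(1)) / 3 = -6/3 = -2
  S[X_1,X_3] = ((2.25)·(1.25) + (-0.75)·(-2.75) + (-1.75)·(1.25) + (0.25)·(0.25)) / 3 = 2.75/3 = 0.9167
  S[X_2,X_2] = ((-2)·(-2) + (0)·(0) + (1)·(1) + (1)·(1)) / 3 = 6/3 = 2
  S[X_2,X_3] = ((-2)·(1.25) + (0)·(-2.75) + (1)·(1.25) + (1)·(0.25)) / 3 = -1/3 = -0.3333
  S[X_3,X_3] = ((1.25)·(1.25) + (-2.75)·(-2.75) + (1.25)·(1.25) + (0.25)·(0.25)) / 3 = 10.75/3 = 3.5833

S is symmetric (S[j,i] = S[i,j]). Assembling:

S = [[2.9167, -2, 0.9167],
 [-2, 2, -0.3333],
 [0.9167, -0.3333, 3.5833]]


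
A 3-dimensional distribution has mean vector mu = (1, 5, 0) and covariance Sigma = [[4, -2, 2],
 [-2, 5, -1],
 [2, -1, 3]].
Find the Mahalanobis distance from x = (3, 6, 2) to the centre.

Step 1 — centre the observation: (x - mu) = (2, 1, 2).

Step 2 — invert Sigma (cofactor / det for 3×3, or solve directly):
  Sigma^{-1} = [[0.4375, 0.125, -0.25],
 [0.125, 0.25, 0],
 [-0.25, 0, 0.5]].

Step 3 — form the quadratic (x - mu)^T · Sigma^{-1} · (x - mu):
  Sigma^{-1} · (x - mu) = (0.5, 0.5, 0.5).
  (x - mu)^T · [Sigma^{-1} · (x - mu)] = (2)·(0.5) + (1)·(0.5) + (2)·(0.5) = 2.5.

Step 4 — take square root: d = √(2.5) ≈ 1.5811.

d(x, mu) = √(2.5) ≈ 1.5811


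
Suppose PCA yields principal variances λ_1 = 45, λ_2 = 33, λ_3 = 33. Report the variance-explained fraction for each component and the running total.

Step 1 — total variance = trace(Sigma) = Σ λ_i = 45 + 33 + 33 = 111.

Step 2 — fraction explained by component i = λ_i / Σ λ:
  PC1: 45/111 = 0.4054
  PC2: 33/111 = 0.2973
  PC3: 33/111 = 0.2973

Step 3 — cumulative fraction after k components = (λ_1 + ... + λ_k) / Σ λ:
  k = 1: 45/111 = 0.4054
  k = 2: (45 + 33)/111 = 78/111 = 0.7027
  k = 3: (45 + 33 + 33)/111 = 111/111 = 1

Summary (fraction, with percent):

explained: PC1 0.4054 (40.54%), PC2 0.2973 (29.73%), PC3 0.2973 (29.73%);  cumulative: 0.4054, 0.7027, 1


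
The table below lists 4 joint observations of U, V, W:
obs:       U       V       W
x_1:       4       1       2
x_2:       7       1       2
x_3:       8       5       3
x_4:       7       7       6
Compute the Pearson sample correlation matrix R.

Step 1 — column means:
  mean(U) = (4 + 7 + 8 + 7) / 4 = 26/4 = 6.5
  mean(V) = (1 + 1 + 5 + 7) / 4 = 14/4 = 3.5
  mean(W) = (2 + 2 + 3 + 6) / 4 = 13/4 = 3.25

Step 2 — sample variances and covariances s[i,j] = (1/(n-1)) · Σ_k (x_{k,i} - mean_i) · (x_{k,j} - mean_j), with n-1 = 3:
  s[U,U] = ((-2.5)·(-2.5) + (0.5)·(0.5) + (1.5)·(1.5) + (0.5)·(0.5)) / 3 = 9/3 = 3
  s[U,V] = ((-2.5)·(-2.5) + (0.5)·(-2.5) + (1.5)·(1.5) + (0.5)·(3.5)) / 3 = 9/3 = 3
  s[U,W] = ((-2.5)·(-1.25) + (0.5)·(-1.25) + (1.5)·(-0.25) + (0.5)·(2.75)) / 3 = 3.5/3 = 1.1667
  s[V,V] = ((-2.5)·(-2.5) + (-2.5)·(-2.5) + (1.5)·(1.5) + (3.5)·(3.5)) / 3 = 27/3 = 9
  s[V,W] = ((-2.5)·(-1.25) + (-2.5)·(-1.25) + (1.5)·(-0.25) + (3.5)·(2.75)) / 3 = 15.5/3 = 5.1667
  s[W,W] = ((-1.25)·(-1.25) + (-1.25)·(-1.25) + (-0.25)·(-0.25) + (2.75)·(2.75)) / 3 = 10.75/3 = 3.5833
  Sample standard deviations s_i = √(s[i,i]):
  s(U) = √(3) = 1.7321
  s(V) = √(9) = 3
  s(W) = √(3.5833) = 1.893

Step 3 — r_{ij} = s_{ij} / (s_i · s_j):
  r[U,U] = 1 (diagonal).
  r[U,V] = 3 / (1.7321 · 3) = 3 / 5.1962 = 0.5774
  r[U,W] = 1.1667 / (1.7321 · 1.893) = 1.1667 / 3.2787 = 0.3558
  r[V,V] = 1 (diagonal).
  r[V,W] = 5.1667 / (3 · 1.893) = 5.1667 / 5.6789 = 0.9098
  r[W,W] = 1 (diagonal).

R is symmetric with unit diagonal. Assembling:

R = [[1, 0.5774, 0.3558],
 [0.5774, 1, 0.9098],
 [0.3558, 0.9098, 1]]


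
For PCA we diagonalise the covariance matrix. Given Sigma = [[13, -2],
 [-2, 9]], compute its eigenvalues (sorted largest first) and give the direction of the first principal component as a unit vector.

Step 1 — characteristic polynomial of 2×2 Sigma:
  det(Sigma - λI) = λ² - trace · λ + det = 0.
  trace = 13 + 9 = 22, det = 13·9 - (-2)² = 113.
Step 2 — discriminant:
  Δ = trace² - 4·det = 484 - 452 = 32.
Step 3 — eigenvalues:
  λ = (trace ± √Δ)/2 = (22 ± 5.6569)/2,
  λ_1 = 13.8284,  λ_2 = 8.1716.

Step 4 — unit eigenvector for λ_1: solve (Sigma - λ_1 I)v = 0. First row:
  (13 - 13.8284)·v_x + (-2)·v_y = 0, i.e. (-0.8284)·v_x + (-2)·v_y = 0,
  so v ∝ (b, λ_1 - a) = (-2, 0.8284); multiply by -1 so the first entry is positive: u = (2, -0.8284).
  ||u|| = √((2)² + (-0.8284)²) = √(4.6863) ≈ 2.1648,
  v_1 = u/||u|| ≈ (0.9239, -0.3827) (||v_1|| = 1).

λ_1 = 13.8284,  λ_2 = 8.1716;  v_1 ≈ (0.9239, -0.3827)


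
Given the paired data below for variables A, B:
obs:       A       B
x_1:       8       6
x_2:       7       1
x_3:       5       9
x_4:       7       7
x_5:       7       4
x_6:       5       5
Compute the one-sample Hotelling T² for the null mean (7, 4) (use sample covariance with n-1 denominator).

Step 1 — sample mean vector:
  mean(A) = (8 + 7 + 5 + 7 + 7 + 5) / 6 = 39/6 = 6.5
  mean(B) = (6 + 1 + 9 + 7 + 4 + 5) / 6 = 32/6 = 5.3333
  x̄ = (6.5, 5.3333),  deviation x̄ - mu_0 = (6.5, 5.3333) - (7, 4) = (-0.5, 1.3333).

Step 2 — sample covariance matrix, S[i,j] = (1/(n-1)) · Σ_k (x_{k,i} - mean_i) · (x_{k,j} - mean_j), divisor n-1 = 5:
  S[A,A] = ((1.5)·(1.5) + (0.5)·(0.5) + (-1.5)·(-1.5) + (0.5)·(0.5) + (0.5)·(0.5) + (-1.5)·(-1.5)) / 5 = 7.5/5 = 1.5
  S[A,B] = ((1.5)·(0.6667) + (0.5)·(-4.3333) + (-1.5)·(3.6667) + (0.5)·(1.6667) + (0.5)·(-1.3333) + (-1.5)·(-0.3333)) / 5 = -6/5 = -1.2
  S[B,B] = ((0.6667)·(0.6667) + (-4.3333)·(-4.3333) + (3.6667)·(3.6667) + (1.6667)·(1.6667) + (-1.3333)·(-1.3333) + (-0.3333)·(-0.3333)) / 5 = 37.3333/5 = 7.4667
  S = [[1.5, -1.2],
 [-1.2, 7.4667]].

Step 3 — invert S. det(S) = 1.5·7.4667 - (-1.2)² = 9.76.
  S^{-1} = (1/det) · [[d, -b], [-b, a]] = [[0.765, 0.123],
 [0.123, 0.1537]].

Step 4 — quadratic form (x̄ - mu_0)^T · S^{-1} · (x̄ - mu_0):
  S^{-1} · (x̄ - mu_0) = (-0.2186, 0.1434),
  (x̄ - mu_0)^T · [...] = (-0.5)·(-0.2186) + (1.3333)·(0.1434) = 0.3005.

Step 5 — scale by n: T² = 6 · 0.3005 = 1.8033.

T² ≈ 1.8033


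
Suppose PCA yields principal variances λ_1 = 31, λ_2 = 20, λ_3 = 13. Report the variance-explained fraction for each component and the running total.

Step 1 — total variance = trace(Sigma) = Σ λ_i = 31 + 20 + 13 = 64.

Step 2 — fraction explained by component i = λ_i / Σ λ:
  PC1: 31/64 = 0.4844
  PC2: 20/64 = 0.3125
  PC3: 13/64 = 0.2031

Step 3 — cumulative fraction after k components = (λ_1 + ... + λ_k) / Σ λ:
  k = 1: 31/64 = 0.4844
  k = 2: (31 + 20)/64 = 51/64 = 0.7969
  k = 3: (31 + 20 + 13)/64 = 64/64 = 1

Summary (fraction, with percent):

explained: PC1 0.4844 (48.44%), PC2 0.3125 (31.25%), PC3 0.2031 (20.31%);  cumulative: 0.4844, 0.7969, 1


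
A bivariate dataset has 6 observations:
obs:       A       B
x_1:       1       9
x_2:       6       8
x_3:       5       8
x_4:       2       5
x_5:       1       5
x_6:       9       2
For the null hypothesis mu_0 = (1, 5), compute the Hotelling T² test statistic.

Step 1 — sample mean vector:
  mean(A) = (1 + 6 + 5 + 2 + 1 + 9) / 6 = 24/6 = 4
  mean(B) = (9 + 8 + 8 + 5 + 5 + 2) / 6 = 37/6 = 6.1667
  x̄ = (4, 6.1667),  deviation x̄ - mu_0 = (4, 6.1667) - (1, 5) = (3, 1.1667).

Step 2 — sample covariance matrix, S[i,j] = (1/(n-1)) · Σ_k (x_{k,i} - mean_i) · (x_{k,j} - mean_j), divisor n-1 = 5:
  S[A,A] = ((-3)·(-3) + (2)·(2) + (1)·(1) + (-2)·(-2) + (-3)·(-3) + (5)·(5)) / 5 = 52/5 = 10.4
  S[A,B] = ((-3)·(2.8333) + (2)·(1.8333) + (1)·(1.8333) + (-2)·(-1.1667) + (-3)·(-1.1667) + (5)·(-4.1667)) / 5 = -18/5 = -3.6
  S[B,B] = ((2.8333)·(2.8333) + (1.8333)·(1.8333) + (1.8333)·(1.8333) + (-1.1667)·(-1.1667) + (-1.1667)·(-1.1667) + (-4.1667)·(-4.1667)) / 5 = 34.8333/5 = 6.9667
  S = [[10.4, -3.6],
 [-3.6, 6.9667]].

Step 3 — invert S. det(S) = 10.4·6.9667 - (-3.6)² = 59.4933.
  S^{-1} = (1/det) · [[d, -b], [-b, a]] = [[0.1171, 0.0605],
 [0.0605, 0.1748]].

Step 4 — quadratic form (x̄ - mu_0)^T · S^{-1} · (x̄ - mu_0):
  S^{-1} · (x̄ - mu_0) = (0.4219, 0.3855),
  (x̄ - mu_0)^T · [...] = (3)·(0.4219) + (1.1667)·(0.3855) = 1.7154.

Step 5 — scale by n: T² = 6 · 1.7154 = 10.2925.

T² ≈ 10.2925


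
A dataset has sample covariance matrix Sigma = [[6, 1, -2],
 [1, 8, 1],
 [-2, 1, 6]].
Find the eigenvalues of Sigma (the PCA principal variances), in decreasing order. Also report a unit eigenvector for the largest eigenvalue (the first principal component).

Step 1 — characteristic polynomial p(λ) = det(λI - Sigma) = λ³ - tr·λ² + c_1·λ - det, where tr = trace, c_1 = sum of the principal 2×2 minors, det = det(Sigma):
  tr = 6 + 8 + 6 = 20,
  c_1 = (6·8 - (1)²) + (6·6 - (-2)²) + (8·6 - (1)²) = 47 + 32 + 47 = 126,
  det = 6·(8·6 - (1)²) - (1)·((1)·6 - (1)·(-2)) + (-2)·((1)·(1) - 8·(-2)) = 6·(47) - (1)·(8) + (-2)·(17) = 240.
  So p(λ) = λ³ - 20λ² + 126λ - 240.
Step 2 — look for an integer root (rational root theorem: any rational root is an integer divisor of 240). Testing λ = 8:
  p(8) = 512 - 1280 + 1008 - 240 = 0  ✓
  Dividing out (λ - 8): p(λ) = (λ - 8)(λ² - 12λ + 30).
Step 3 — remaining eigenvalues from the quadratic λ² - 12λ + 30 = 0:
  Δ = 12² - 4·30 = 144 - 120 = 24,  λ = (12 ± √24)/2 = (12 ± 4.899)/2 ≈ 8.4495 or 3.5505.
  Sorted: λ_1 = 8.4495,  λ_2 = 8,  λ_3 = 3.5505  (check: sum = 20 = tr ✓).

Step 4 — unit eigenvector for λ_1 ≈ 8.4495: v spans the null space of (Sigma - λ_1 I), whose rows are
  r_1 = (-2.4495, 1, -2),  r_2 = (1, -0.4495, 1),  r_3 = (-2, 1, -2.4495).
  v is orthogonal to every row, so take v ∝ r_1 × r_2 = ((1)·(1) - (-2)·(-0.4495), (-2)·(1) - (-2.4495)·(1), (-2.4495)·(-0.4495) - (1)·(1)) ≈ (0.101, 0.4495, 0.101).
  Let u = (0.101, 0.4495, 0.101).
  ||u|| = √((0.101)² + (0.4495)² + (0.101)²) = √(0.2225) ≈ 0.4716,  v_1 = u/||u|| ≈ (0.2142, 0.953, 0.2142) (||v_1|| = 1).

λ_1 = 8.4495,  λ_2 = 8,  λ_3 = 3.5505;  v_1 ≈ (0.2142, 0.953, 0.2142)


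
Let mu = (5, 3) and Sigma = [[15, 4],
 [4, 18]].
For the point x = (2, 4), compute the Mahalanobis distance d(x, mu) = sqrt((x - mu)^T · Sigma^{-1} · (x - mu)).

Step 1 — centre the observation: (x - mu) = (-3, 1).

Step 2 — invert Sigma. det(Sigma) = 15·18 - (4)² = 254.
  Sigma^{-1} = (1/det) · [[d, -b], [-b, a]] = [[0.0709, -0.0157],
 [-0.0157, 0.0591]].

Step 3 — form the quadratic (x - mu)^T · Sigma^{-1} · (x - mu):
  Sigma^{-1} · (x - mu) = (-0.2283, 0.1063).
  (x - mu)^T · [Sigma^{-1} · (x - mu)] = (-3)·(-0.2283) + (1)·(0.1063) = 0.7913.

Step 4 — take square root: d = √(0.7913) ≈ 0.8896.

d(x, mu) = √(0.7913) ≈ 0.8896


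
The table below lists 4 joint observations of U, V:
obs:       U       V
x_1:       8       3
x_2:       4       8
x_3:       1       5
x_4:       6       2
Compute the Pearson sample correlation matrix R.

Step 1 — column means:
  mean(U) = (8 + 4 + 1 + 6) / 4 = 19/4 = 4.75
  mean(V) = (3 + 8 + 5 + 2) / 4 = 18/4 = 4.5

Step 2 — sample variances and covariances s[i,j] = (1/(n-1)) · Σ_k (x_{k,i} - mean_i) · (x_{k,j} - mean_j), with n-1 = 3:
  s[U,U] = ((3.25)·(3.25) + (-0.75)·(-0.75) + (-3.75)·(-3.75) + (1.25)·(1.25)) / 3 = 26.75/3 = 8.9167
  s[U,V] = ((3.25)·(-1.5) + (-0.75)·(3.5) + (-3.75)·(0.5) + (1.25)·(-2.5)) / 3 = -12.5/3 = -4.1667
  s[V,V] = ((-1.5)·(-1.5) + (3.5)·(3.5) + (0.5)·(0.5) + (-2.5)·(-2.5)) / 3 = 21/3 = 7
  Sample standard deviations s_i = √(s[i,i]):
  s(U) = √(8.9167) = 2.9861
  s(V) = √(7) = 2.6458

Step 3 — r_{ij} = s_{ij} / (s_i · s_j):
  r[U,U] = 1 (diagonal).
  r[U,V] = -4.1667 / (2.9861 · 2.6458) = -4.1667 / 7.9004 = -0.5274
  r[V,V] = 1 (diagonal).

R is symmetric with unit diagonal. Assembling:

R = [[1, -0.5274],
 [-0.5274, 1]]


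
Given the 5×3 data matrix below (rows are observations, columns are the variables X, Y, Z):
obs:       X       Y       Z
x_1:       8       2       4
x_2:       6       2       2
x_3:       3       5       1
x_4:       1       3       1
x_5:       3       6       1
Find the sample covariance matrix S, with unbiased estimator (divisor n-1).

Step 1 — column means:
  mean(X) = (8 + 6 + 3 + 1 + 3) / 5 = 21/5 = 4.2
  mean(Y) = (2 + 2 + 5 + 3 + 6) / 5 = 18/5 = 3.6
  mean(Z) = (4 + 2 + 1 + 1 + 1) / 5 = 9/5 = 1.8

Step 2 — sample covariance S[i,j] = (1/(n-1)) · Σ_k (x_{k,i} - mean_i) · (x_{k,j} - mean_j), with n-1 = 4.
  S[X,X] = ((3.8)·(3.8) + (1.8)·(1.8) + (-1.2)·(-1.2) + (-3.2)·(-3.2) + (-1.2)·(-1.2)) / 4 = 30.8/4 = 7.7
  S[X,Y] = ((3.8)·(-1.6) + (1.8)·(-1.6) + (-1.2)·(1.4) + (-3.2)·(-0.6) + (-1.2)·(2.4)) / 4 = -11.6/4 = -2.9
  S[X,Z] = ((3.8)·(2.2) + (1.8)·(0.2) + (-1.2)·(-0.8) + (-3.2)·(-0.8) + (-1.2)·(-0.8)) / 4 = 13.2/4 = 3.3
  S[Y,Y] = ((-1.6)·(-1.6) + (-1.6)·(-1.6) + (1.4)·(1.4) + (-0.6)·(-0.6) + (2.4)·(2.4)) / 4 = 13.2/4 = 3.3
  S[Y,Z] = ((-1.6)·(2.2) + (-1.6)·(0.2) + (1.4)·(-0.8) + (-0.6)·(-0.8) + (2.4)·(-0.8)) / 4 = -6.4/4 = -1.6
  S[Z,Z] = ((2.2)·(2.2) + (0.2)·(0.2) + (-0.8)·(-0.8) + (-0.8)·(-0.8) + (-0.8)·(-0.8)) / 4 = 6.8/4 = 1.7

S is symmetric (S[j,i] = S[i,j]). Assembling:

S = [[7.7, -2.9, 3.3],
 [-2.9, 3.3, -1.6],
 [3.3, -1.6, 1.7]]


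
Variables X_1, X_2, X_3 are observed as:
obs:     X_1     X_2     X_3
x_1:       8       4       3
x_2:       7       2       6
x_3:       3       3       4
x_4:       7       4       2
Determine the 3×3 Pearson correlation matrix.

Step 1 — column means:
  mean(X_1) = (8 + 7 + 3 + 7) / 4 = 25/4 = 6.25
  mean(X_2) = (4 + 2 + 3 + 4) / 4 = 13/4 = 3.25
  mean(X_3) = (3 + 6 + 4 + 2) / 4 = 15/4 = 3.75

Step 2 — sample variances and covariances s[i,j] = (1/(n-1)) · Σ_k (x_{k,i} - mean_i) · (x_{k,j} - mean_j), with n-1 = 3:
  s[X_1,X_1] = ((1.75)·(1.75) + (0.75)·(0.75) + (-3.25)·(-3.25) + (0.75)·(0.75)) / 3 = 14.75/3 = 4.9167
  s[X_1,X_2] = ((1.75)·(0.75) + (0.75)·(-1.25) + (-3.25)·(-0.25) + (0.75)·(0.75)) / 3 = 1.75/3 = 0.5833
  s[X_1,X_3] = ((1.75)·(-0.75) + (0.75)·(2.25) + (-3.25)·(0.25) + (0.75)·(-1.75)) / 3 = -1.75/3 = -0.5833
  s[X_2,X_2] = ((0.75)·(0.75) + (-1.25)·(-1.25) + (-0.25)·(-0.25) + (0.75)·(0.75)) / 3 = 2.75/3 = 0.9167
  s[X_2,X_3] = ((0.75)·(-0.75) + (-1.25)·(2.25) + (-0.25)·(0.25) + (0.75)·(-1.75)) / 3 = -4.75/3 = -1.5833
  s[X_3,X_3] = ((-0.75)·(-0.75) + (2.25)·(2.25) + (0.25)·(0.25) + (-1.75)·(-1.75)) / 3 = 8.75/3 = 2.9167
  Sample standard deviations s_i = √(s[i,i]):
  s(X_1) = √(4.9167) = 2.2174
  s(X_2) = √(0.9167) = 0.9574
  s(X_3) = √(2.9167) = 1.7078

Step 3 — r_{ij} = s_{ij} / (s_i · s_j):
  r[X_1,X_1] = 1 (diagonal).
  r[X_1,X_2] = 0.5833 / (2.2174 · 0.9574) = 0.5833 / 2.123 = 0.2748
  r[X_1,X_3] = -0.5833 / (2.2174 · 1.7078) = -0.5833 / 3.7869 = -0.154
  r[X_2,X_2] = 1 (diagonal).
  r[X_2,X_3] = -1.5833 / (0.9574 · 1.7078) = -1.5833 / 1.6351 = -0.9683
  r[X_3,X_3] = 1 (diagonal).

R is symmetric with unit diagonal. Assembling:

R = [[1, 0.2748, -0.154],
 [0.2748, 1, -0.9683],
 [-0.154, -0.9683, 1]]


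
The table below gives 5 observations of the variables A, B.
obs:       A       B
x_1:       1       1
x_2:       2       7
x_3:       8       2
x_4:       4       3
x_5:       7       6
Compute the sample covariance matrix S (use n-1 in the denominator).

Step 1 — column means:
  mean(A) = (1 + 2 + 8 + 4 + 7) / 5 = 22/5 = 4.4
  mean(B) = (1 + 7 + 2 + 3 + 6) / 5 = 19/5 = 3.8

Step 2 — sample covariance S[i,j] = (1/(n-1)) · Σ_k (x_{k,i} - mean_i) · (x_{k,j} - mean_j), with n-1 = 4.
  S[A,A] = ((-3.4)·(-3.4) + (-2.4)·(-2.4) + (3.6)·(3.6) + (-0.4)·(-0.4) + (2.6)·(2.6)) / 4 = 37.2/4 = 9.3
  S[A,B] = ((-3.4)·(-2.8) + (-2.4)·(3.2) + (3.6)·(-1.8) + (-0.4)·(-0.8) + (2.6)·(2.2)) / 4 = 1.4/4 = 0.35
  S[B,B] = ((-2.8)·(-2.8) + (3.2)·(3.2) + (-1.8)·(-1.8) + (-0.8)·(-0.8) + (2.2)·(2.2)) / 4 = 26.8/4 = 6.7

S is symmetric (S[j,i] = S[i,j]). Assembling:

S = [[9.3, 0.35],
 [0.35, 6.7]]
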